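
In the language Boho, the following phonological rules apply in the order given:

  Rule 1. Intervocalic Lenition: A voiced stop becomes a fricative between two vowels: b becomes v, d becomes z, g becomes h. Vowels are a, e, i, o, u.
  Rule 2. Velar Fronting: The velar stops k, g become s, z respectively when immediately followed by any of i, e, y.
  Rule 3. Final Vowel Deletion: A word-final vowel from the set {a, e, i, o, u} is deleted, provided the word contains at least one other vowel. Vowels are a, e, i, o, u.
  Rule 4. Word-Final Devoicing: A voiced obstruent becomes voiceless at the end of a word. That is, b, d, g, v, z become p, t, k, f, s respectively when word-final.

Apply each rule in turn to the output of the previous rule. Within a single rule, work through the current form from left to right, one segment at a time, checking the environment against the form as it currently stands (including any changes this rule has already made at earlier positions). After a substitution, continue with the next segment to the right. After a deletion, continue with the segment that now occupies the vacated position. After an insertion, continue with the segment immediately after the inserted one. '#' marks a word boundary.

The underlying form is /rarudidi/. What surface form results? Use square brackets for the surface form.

[raruzis]

Rule 1 Intervocalic Lenition: [rarudidi] → [raruzizi]
Rule 2 Velar Fronting: no change — [raruzizi]
Rule 3 Final Vowel Deletion: [raruzizi] → [raruziz]
Rule 4 Word-Final Devoicing: [raruziz] → [raruzis]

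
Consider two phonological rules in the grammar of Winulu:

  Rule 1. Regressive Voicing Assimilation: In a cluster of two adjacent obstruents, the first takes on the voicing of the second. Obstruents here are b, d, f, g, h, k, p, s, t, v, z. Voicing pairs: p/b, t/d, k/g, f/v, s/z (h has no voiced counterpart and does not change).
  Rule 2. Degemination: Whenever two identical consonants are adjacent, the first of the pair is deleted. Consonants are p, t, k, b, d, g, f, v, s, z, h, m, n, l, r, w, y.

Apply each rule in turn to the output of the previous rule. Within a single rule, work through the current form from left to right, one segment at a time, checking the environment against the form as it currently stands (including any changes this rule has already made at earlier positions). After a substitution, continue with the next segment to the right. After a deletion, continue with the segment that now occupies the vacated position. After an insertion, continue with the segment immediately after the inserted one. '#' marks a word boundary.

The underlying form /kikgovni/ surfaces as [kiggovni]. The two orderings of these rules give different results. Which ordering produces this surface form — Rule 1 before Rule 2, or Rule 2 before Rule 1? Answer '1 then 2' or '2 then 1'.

2 then 1

Order 1 then 2:
  1 Regressive Voicing Assimilation: [kikgovni] → [kiggovni]
  2 Degemination: [kiggovni] → [kigovni]
  result: [kigovni]
Order 2 then 1:
  2 Degemination: no change — [kikgovni]
  1 Regressive Voicing Assimilation: [kikgovni] → [kiggovni]
  result: [kiggovni]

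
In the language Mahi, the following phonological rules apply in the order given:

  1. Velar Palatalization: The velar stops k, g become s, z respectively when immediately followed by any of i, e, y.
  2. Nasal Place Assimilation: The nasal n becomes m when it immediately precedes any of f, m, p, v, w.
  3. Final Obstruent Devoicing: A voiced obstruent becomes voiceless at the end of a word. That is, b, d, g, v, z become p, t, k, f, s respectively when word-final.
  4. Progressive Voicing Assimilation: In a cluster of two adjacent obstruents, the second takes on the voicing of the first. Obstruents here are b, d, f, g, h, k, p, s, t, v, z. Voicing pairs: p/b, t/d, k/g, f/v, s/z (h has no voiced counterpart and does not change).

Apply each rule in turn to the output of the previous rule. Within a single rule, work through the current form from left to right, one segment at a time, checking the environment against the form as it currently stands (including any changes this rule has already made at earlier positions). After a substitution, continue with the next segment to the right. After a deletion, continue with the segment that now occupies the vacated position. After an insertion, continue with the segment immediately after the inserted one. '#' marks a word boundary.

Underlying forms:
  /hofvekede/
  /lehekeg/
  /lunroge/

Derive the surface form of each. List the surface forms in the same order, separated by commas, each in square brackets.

/hofvekede/:
  1 Velar Palatalization: [hofvekede] → [hofvesede]
  2 Nasal Place Assimilation: no change — [hofvesede]
  3 Final Obstruent Devoicing: no change — [hofvesede]
  4 Progressive Voicing Assimilation: [hofvesede] → [hoffesede]
/lehekeg/:
  1 Velar Palatalization: [lehekeg] → [leheseg]
  2 Nasal Place Assimilation: no change — [leheseg]
  3 Final Obstruent Devoicing: [leheseg] → [lehesek]
  4 Progressive Voicing Assimilation: no change — [lehesek]
/lunroge/:
  1 Velar Palatalization: [lunroge] → [lunroze]
  2 Nasal Place Assimilation: no change — [lunroze]
  3 Final Obstruent Devoicing: no change — [lunroze]
  4 Progressive Voicing Assimilation: no change — [lunroze]

[hoffesede], [lehesek], [lunroze]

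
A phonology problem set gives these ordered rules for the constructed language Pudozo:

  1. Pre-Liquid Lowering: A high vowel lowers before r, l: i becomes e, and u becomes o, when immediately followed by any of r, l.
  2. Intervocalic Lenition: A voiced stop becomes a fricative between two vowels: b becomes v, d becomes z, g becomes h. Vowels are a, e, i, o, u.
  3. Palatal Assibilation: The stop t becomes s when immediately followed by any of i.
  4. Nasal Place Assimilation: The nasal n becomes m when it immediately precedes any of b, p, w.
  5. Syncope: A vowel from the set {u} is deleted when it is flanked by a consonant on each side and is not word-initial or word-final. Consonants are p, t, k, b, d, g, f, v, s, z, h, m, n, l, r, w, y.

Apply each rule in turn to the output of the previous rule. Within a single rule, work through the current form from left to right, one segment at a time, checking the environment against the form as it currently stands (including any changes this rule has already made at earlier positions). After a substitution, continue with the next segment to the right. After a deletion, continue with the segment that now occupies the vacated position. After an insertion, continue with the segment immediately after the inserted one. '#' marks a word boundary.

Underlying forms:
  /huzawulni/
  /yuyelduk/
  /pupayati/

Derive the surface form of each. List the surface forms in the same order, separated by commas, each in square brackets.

[hzawolni], [yyeldk], [ppayasi]

/huzawulni/:
  1 Pre-Liquid Lowering: [huzawulni] → [huzawolni]
  2 Intervocalic Lenition: no change — [huzawolni]
  3 Palatal Assibilation: no change — [huzawolni]
  4 Nasal Place Assimilation: no change — [huzawolni]
  5 Syncope: [huzawolni] → [hzawolni]
/yuyelduk/:
  1 Pre-Liquid Lowering: no change — [yuyelduk]
  2 Intervocalic Lenition: no change — [yuyelduk]
  3 Palatal Assibilation: no change — [yuyelduk]
  4 Nasal Place Assimilation: no change — [yuyelduk]
  5 Syncope: [yuyelduk] → [yyeldk]
/pupayati/:
  1 Pre-Liquid Lowering: no change — [pupayati]
  2 Intervocalic Lenition: no change — [pupayati]
  3 Palatal Assibilation: [pupayati] → [pupayasi]
  4 Nasal Place Assimilation: no change — [pupayasi]
  5 Syncope: [pupayasi] → [ppayasi]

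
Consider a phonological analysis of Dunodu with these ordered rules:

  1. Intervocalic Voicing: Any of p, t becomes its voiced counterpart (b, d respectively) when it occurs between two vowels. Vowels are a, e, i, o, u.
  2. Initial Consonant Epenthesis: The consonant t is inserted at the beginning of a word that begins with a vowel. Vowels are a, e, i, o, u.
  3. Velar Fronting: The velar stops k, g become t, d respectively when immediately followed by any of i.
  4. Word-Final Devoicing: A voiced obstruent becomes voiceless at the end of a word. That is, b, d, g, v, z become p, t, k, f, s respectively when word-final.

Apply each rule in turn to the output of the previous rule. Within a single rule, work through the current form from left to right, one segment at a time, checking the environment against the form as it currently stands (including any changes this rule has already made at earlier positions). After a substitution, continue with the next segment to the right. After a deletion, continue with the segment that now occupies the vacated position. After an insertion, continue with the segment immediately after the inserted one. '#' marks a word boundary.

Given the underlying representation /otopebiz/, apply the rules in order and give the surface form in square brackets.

1 Intervocalic Voicing: [otopebiz] → [odobebiz]
2 Initial Consonant Epenthesis: [odobebiz] → [todobebiz]
3 Velar Fronting: no change — [todobebiz]
4 Word-Final Devoicing: [todobebiz] → [todobebis]

[todobebis]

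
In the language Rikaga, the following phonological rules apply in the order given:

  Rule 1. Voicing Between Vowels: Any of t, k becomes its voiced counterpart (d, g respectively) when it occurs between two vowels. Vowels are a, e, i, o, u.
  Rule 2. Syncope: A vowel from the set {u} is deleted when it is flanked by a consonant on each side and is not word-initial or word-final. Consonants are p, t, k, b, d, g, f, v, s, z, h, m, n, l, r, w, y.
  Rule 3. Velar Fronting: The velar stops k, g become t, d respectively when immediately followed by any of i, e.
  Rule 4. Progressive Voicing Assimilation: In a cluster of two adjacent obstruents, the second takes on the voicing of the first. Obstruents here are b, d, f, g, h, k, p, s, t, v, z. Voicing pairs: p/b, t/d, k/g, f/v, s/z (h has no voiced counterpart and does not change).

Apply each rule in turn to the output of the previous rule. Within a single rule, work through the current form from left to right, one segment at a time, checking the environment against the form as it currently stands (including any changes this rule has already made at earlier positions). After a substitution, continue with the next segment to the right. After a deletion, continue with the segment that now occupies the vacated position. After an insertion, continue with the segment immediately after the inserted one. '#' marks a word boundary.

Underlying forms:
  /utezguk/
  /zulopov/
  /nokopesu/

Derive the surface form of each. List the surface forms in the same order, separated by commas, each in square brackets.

[udezgg], [zlopov], [nogopesu]

/utezguk/:
  Rule 1 Voicing Between Vowels: [utezguk] → [udezguk]
  Rule 2 Syncope: [udezguk] → [udezgk]
  Rule 3 Velar Fronting: no change — [udezgk]
  Rule 4 Progressive Voicing Assimilation: [udezgk] → [udezgg]
/zulopov/:
  Rule 1 Voicing Between Vowels: no change — [zulopov]
  Rule 2 Syncope: [zulopov] → [zlopov]
  Rule 3 Velar Fronting: no change — [zlopov]
  Rule 4 Progressive Voicing Assimilation: no change — [zlopov]
/nokopesu/:
  Rule 1 Voicing Between Vowels: [nokopesu] → [nogopesu]
  Rule 2 Syncope: no change — [nogopesu]
  Rule 3 Velar Fronting: no change — [nogopesu]
  Rule 4 Progressive Voicing Assimilation: no change — [nogopesu]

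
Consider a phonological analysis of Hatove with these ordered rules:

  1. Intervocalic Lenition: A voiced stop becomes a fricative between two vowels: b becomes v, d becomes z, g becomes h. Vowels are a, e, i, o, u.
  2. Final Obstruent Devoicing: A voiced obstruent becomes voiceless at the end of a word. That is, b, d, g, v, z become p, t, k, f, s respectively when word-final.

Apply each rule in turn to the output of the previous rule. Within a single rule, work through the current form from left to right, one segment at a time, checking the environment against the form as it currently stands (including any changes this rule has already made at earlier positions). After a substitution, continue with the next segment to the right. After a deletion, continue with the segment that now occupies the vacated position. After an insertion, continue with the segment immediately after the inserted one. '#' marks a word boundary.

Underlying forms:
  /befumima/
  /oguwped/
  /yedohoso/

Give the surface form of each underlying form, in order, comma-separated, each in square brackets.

[befumima], [ohuwpet], [yezohoso]

/befumima/:
  1 Intervocalic Lenition: no change — [befumima]
  2 Final Obstruent Devoicing: no change — [befumima]
/oguwped/:
  1 Intervocalic Lenition: [oguwped] → [ohuwped]
  2 Final Obstruent Devoicing: [ohuwped] → [ohuwpet]
/yedohoso/:
  1 Intervocalic Lenition: [yedohoso] → [yezohoso]
  2 Final Obstruent Devoicing: no change — [yezohoso]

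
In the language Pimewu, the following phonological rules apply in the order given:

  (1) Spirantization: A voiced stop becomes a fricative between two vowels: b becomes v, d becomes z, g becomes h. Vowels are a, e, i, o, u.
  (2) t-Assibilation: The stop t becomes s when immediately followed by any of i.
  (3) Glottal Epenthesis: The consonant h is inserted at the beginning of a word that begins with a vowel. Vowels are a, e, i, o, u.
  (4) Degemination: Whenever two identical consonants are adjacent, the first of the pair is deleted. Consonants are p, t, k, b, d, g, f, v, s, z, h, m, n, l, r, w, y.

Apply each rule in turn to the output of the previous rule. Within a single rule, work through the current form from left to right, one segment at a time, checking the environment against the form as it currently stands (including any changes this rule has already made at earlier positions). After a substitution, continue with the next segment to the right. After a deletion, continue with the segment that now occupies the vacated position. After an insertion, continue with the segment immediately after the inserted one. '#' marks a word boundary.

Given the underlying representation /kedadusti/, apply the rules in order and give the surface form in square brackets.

[kezazusi]

(1) Spirantization: [kedadusti] → [kezazusti]
(2) t-Assibilation: [kezazusti] → [kezazussi]
(3) Glottal Epenthesis: no change — [kezazussi]
(4) Degemination: [kezazussi] → [kezazusi]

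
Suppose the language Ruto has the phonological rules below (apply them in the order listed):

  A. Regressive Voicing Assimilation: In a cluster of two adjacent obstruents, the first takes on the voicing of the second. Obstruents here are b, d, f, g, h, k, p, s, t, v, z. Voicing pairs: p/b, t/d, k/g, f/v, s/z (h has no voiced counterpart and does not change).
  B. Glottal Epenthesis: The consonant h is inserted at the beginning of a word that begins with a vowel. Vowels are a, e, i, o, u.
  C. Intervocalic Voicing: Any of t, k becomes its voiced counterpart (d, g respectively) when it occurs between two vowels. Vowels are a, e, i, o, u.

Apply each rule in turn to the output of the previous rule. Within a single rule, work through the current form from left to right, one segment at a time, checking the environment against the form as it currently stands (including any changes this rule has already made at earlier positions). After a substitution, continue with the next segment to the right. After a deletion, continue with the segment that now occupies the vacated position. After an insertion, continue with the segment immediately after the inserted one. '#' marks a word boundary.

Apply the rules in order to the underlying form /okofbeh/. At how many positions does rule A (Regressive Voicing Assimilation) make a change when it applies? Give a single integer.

1

A Regressive Voicing Assimilation: [okofbeh] → [okovbeh]
B Glottal Epenthesis: [okovbeh] → [hokovbeh]
C Intervocalic Voicing: [hokovbeh] → [hogovbeh]
Rule A changed 1 position(s).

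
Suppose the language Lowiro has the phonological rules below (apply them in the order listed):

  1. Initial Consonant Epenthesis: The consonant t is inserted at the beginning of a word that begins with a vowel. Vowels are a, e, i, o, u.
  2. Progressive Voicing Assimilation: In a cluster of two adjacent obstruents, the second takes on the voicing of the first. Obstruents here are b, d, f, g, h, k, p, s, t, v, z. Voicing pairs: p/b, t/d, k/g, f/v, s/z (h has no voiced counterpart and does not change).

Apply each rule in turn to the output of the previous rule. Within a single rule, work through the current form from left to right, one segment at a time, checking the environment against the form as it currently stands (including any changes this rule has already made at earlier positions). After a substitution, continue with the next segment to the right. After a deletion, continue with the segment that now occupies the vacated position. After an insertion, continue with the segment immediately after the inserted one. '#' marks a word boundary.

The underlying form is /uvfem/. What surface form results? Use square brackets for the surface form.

1 Initial Consonant Epenthesis: [uvfem] → [tuvfem]
2 Progressive Voicing Assimilation: [tuvfem] → [tuvvem]

[tuvvem]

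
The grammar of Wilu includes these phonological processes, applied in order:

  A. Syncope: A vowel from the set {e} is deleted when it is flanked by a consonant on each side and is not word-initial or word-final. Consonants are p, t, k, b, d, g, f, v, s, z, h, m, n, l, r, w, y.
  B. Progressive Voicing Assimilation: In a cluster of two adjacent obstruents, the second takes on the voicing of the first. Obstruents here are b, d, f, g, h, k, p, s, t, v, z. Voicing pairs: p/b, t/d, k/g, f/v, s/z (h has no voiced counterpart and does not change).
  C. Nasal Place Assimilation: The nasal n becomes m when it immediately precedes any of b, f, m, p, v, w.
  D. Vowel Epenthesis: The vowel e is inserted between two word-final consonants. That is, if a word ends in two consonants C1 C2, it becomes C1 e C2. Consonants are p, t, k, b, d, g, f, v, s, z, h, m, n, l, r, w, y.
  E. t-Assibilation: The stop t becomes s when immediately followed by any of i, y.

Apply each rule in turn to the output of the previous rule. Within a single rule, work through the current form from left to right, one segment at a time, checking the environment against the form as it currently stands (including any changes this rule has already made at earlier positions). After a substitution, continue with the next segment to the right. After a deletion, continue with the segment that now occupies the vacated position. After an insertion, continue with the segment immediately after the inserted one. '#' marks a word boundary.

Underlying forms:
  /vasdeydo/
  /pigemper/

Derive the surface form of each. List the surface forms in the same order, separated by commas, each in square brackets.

/vasdeydo/:
  A Syncope: [vasdeydo] → [vasdydo]
  B Progressive Voicing Assimilation: [vasdydo] → [vastydo]
  C Nasal Place Assimilation: no change — [vastydo]
  D Vowel Epenthesis: no change — [vastydo]
  E t-Assibilation: [vastydo] → [vassydo]
/pigemper/:
  A Syncope: [pigemper] → [pigmpr]
  B Progressive Voicing Assimilation: no change — [pigmpr]
  C Nasal Place Assimilation: no change — [pigmpr]
  D Vowel Epenthesis: [pigmpr] → [pigmper]
  E t-Assibilation: no change — [pigmper]

[vassydo], [pigmper]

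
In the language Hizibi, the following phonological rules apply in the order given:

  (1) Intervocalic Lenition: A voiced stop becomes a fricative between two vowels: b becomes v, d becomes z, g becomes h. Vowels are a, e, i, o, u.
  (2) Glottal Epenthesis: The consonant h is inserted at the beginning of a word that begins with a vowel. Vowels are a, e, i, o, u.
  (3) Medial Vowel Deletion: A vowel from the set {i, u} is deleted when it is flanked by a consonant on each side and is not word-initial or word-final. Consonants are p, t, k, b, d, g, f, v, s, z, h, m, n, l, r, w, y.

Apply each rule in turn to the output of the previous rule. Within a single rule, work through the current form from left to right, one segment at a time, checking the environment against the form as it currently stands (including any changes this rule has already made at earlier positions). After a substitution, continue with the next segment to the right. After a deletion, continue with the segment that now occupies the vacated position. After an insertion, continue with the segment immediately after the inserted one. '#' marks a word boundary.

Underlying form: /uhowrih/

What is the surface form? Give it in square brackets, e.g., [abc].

[hhowrh]

(1) Intervocalic Lenition: no change — [uhowrih]
(2) Glottal Epenthesis: [uhowrih] → [huhowrih]
(3) Medial Vowel Deletion: [huhowrih] → [hhowrh]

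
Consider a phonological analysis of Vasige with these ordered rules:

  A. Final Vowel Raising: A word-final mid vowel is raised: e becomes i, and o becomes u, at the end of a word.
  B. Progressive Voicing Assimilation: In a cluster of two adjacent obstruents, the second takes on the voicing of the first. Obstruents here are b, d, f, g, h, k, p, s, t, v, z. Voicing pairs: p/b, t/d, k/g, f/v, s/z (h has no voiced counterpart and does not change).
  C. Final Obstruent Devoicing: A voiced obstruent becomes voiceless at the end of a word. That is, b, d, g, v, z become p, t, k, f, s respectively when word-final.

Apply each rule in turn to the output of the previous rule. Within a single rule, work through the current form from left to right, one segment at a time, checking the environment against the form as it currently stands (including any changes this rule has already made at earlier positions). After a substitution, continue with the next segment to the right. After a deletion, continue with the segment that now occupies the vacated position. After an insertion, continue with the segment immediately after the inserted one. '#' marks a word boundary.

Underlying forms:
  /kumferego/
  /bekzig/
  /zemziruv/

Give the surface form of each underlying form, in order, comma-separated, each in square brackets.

[kumferegu], [beksik], [zemziruf]

/kumferego/:
  A Final Vowel Raising: [kumferego] → [kumferegu]
  B Progressive Voicing Assimilation: no change — [kumferegu]
  C Final Obstruent Devoicing: no change — [kumferegu]
/bekzig/:
  A Final Vowel Raising: no change — [bekzig]
  B Progressive Voicing Assimilation: [bekzig] → [beksig]
  C Final Obstruent Devoicing: [beksig] → [beksik]
/zemziruv/:
  A Final Vowel Raising: no change — [zemziruv]
  B Progressive Voicing Assimilation: no change — [zemziruv]
  C Final Obstruent Devoicing: [zemziruv] → [zemziruf]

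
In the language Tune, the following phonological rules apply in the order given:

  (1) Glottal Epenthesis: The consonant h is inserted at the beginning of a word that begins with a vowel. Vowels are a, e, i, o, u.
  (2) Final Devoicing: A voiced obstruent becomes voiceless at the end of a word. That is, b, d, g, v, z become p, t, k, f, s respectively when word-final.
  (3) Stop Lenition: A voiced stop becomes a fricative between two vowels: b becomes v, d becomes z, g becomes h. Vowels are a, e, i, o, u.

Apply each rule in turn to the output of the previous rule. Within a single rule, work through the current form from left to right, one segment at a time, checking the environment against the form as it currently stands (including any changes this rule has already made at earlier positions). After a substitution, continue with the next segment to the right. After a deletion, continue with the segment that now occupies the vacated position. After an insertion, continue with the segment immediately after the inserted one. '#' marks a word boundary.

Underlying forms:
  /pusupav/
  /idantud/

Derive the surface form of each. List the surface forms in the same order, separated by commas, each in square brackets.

[pusupaf], [hizantut]

/pusupav/:
  (1) Glottal Epenthesis: no change — [pusupav]
  (2) Final Devoicing: [pusupav] → [pusupaf]
  (3) Stop Lenition: no change — [pusupaf]
/idantud/:
  (1) Glottal Epenthesis: [idantud] → [hidantud]
  (2) Final Devoicing: [hidantud] → [hidantut]
  (3) Stop Lenition: [hidantut] → [hizantut]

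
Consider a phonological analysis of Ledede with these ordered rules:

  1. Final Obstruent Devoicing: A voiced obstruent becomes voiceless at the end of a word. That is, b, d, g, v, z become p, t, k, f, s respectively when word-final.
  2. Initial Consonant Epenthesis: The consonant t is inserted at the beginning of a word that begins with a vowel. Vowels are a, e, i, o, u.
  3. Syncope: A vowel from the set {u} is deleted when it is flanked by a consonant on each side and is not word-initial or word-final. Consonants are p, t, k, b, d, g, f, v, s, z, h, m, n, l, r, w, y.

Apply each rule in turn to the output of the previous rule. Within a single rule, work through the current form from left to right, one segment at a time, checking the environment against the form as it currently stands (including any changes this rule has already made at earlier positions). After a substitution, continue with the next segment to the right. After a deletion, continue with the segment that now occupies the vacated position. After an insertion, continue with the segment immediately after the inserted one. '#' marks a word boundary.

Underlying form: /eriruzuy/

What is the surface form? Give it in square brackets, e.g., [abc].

1 Final Obstruent Devoicing: no change — [eriruzuy]
2 Initial Consonant Epenthesis: [eriruzuy] → [teriruzuy]
3 Syncope: [teriruzuy] → [terirzy]

[terirzy]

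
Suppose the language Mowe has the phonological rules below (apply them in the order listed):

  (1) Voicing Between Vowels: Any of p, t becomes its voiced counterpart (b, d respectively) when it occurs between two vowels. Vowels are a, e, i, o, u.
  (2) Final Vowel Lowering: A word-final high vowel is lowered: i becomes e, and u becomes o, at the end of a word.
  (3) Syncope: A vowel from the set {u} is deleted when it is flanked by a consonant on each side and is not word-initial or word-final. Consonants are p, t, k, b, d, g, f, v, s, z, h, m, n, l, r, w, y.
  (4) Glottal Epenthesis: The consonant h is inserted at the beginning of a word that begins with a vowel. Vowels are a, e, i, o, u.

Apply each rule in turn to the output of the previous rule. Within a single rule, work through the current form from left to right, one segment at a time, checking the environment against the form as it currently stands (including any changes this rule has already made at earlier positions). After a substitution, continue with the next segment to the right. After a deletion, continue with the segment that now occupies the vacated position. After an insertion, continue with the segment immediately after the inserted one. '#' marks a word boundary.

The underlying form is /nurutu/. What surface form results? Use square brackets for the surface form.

[nrdo]

(1) Voicing Between Vowels: [nurutu] → [nurudu]
(2) Final Vowel Lowering: [nurudu] → [nurudo]
(3) Syncope: [nurudo] → [nrdo]
(4) Glottal Epenthesis: no change — [nrdo]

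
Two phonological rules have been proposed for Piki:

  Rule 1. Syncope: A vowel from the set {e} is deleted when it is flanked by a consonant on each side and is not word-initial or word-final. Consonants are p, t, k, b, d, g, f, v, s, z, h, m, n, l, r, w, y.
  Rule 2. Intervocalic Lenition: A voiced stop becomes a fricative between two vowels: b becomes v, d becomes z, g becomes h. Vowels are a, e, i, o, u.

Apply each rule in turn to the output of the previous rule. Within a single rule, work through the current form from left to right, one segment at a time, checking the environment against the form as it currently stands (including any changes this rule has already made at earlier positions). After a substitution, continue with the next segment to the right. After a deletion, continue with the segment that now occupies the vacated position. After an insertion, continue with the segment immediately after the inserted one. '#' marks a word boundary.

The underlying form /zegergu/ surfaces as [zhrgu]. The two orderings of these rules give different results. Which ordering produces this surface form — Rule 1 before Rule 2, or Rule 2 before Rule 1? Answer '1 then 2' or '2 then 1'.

Order 1 then 2:
  1 Syncope: [zegergu] → [zgrgu]
  2 Intervocalic Lenition: no change — [zgrgu]
  result: [zgrgu]
Order 2 then 1:
  2 Intervocalic Lenition: [zegergu] → [zehergu]
  1 Syncope: [zehergu] → [zhrgu]
  result: [zhrgu]

2 then 1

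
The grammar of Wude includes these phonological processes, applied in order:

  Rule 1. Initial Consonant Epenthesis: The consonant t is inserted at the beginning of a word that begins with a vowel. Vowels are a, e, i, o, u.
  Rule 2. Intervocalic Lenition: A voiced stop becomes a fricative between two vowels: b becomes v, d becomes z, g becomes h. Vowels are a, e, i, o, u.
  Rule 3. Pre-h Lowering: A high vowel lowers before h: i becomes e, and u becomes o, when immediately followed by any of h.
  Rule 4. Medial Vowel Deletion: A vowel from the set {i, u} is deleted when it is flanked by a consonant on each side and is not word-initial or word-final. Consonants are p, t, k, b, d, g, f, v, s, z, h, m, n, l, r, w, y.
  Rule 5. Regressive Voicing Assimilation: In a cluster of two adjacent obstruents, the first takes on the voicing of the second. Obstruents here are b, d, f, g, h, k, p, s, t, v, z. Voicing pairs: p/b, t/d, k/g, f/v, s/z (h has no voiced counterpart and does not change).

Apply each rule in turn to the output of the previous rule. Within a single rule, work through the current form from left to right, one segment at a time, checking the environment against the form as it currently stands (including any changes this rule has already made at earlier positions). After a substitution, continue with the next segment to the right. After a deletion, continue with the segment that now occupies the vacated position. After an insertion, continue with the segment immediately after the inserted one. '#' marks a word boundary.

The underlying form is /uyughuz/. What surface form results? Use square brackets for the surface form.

[tykhz]

Rule 1 Initial Consonant Epenthesis: [uyughuz] → [tuyughuz]
Rule 2 Intervocalic Lenition: no change — [tuyughuz]
Rule 3 Pre-h Lowering: no change — [tuyughuz]
Rule 4 Medial Vowel Deletion: [tuyughuz] → [tyghz]
Rule 5 Regressive Voicing Assimilation: [tyghz] → [tykhz]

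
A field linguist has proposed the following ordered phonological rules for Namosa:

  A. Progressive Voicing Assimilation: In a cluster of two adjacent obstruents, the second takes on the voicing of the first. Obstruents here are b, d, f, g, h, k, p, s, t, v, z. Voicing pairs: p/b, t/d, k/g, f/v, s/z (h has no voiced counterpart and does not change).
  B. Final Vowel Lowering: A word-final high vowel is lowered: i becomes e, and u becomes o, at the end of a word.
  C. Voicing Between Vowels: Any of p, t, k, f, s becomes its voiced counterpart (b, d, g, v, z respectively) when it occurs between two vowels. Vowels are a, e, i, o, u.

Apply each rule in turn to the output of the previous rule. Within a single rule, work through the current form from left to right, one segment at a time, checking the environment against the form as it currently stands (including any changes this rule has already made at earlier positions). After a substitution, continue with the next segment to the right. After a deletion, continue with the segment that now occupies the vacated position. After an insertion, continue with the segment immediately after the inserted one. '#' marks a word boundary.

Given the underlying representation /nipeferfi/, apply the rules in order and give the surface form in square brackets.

[nibeverfe]

A Progressive Voicing Assimilation: no change — [nipeferfi]
B Final Vowel Lowering: [nipeferfi] → [nipeferfe]
C Voicing Between Vowels: [nipeferfe] → [nibeverfe]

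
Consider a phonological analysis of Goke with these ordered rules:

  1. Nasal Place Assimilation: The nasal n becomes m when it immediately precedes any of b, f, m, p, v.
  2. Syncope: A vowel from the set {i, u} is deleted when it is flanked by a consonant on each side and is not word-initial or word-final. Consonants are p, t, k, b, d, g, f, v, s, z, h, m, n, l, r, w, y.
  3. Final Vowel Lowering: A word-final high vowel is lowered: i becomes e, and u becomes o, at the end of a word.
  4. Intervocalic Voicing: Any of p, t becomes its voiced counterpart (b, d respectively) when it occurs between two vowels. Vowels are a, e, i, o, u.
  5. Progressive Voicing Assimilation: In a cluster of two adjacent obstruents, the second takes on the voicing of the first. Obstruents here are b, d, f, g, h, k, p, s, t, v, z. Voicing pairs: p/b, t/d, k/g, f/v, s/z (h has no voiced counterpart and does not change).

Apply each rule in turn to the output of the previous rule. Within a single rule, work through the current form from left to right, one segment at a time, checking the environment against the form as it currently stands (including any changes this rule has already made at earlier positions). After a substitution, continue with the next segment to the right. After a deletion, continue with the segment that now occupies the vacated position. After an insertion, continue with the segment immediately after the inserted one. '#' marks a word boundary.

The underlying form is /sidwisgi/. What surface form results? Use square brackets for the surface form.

1 Nasal Place Assimilation: no change — [sidwisgi]
2 Syncope: [sidwisgi] → [sdwsgi]
3 Final Vowel Lowering: [sdwsgi] → [sdwsge]
4 Intervocalic Voicing: no change — [sdwsge]
5 Progressive Voicing Assimilation: [sdwsge] → [stwske]

[stwske]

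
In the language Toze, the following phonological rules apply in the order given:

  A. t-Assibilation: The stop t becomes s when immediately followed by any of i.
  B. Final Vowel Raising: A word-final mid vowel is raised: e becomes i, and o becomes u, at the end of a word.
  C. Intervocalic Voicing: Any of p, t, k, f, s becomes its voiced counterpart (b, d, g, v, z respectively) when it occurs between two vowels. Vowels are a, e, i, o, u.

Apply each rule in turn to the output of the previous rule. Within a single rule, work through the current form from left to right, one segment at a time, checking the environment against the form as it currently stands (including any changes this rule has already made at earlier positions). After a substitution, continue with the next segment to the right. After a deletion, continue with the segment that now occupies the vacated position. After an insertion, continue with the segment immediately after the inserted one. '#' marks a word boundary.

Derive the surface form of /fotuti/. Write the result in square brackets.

[foduzi]

A t-Assibilation: [fotuti] → [fotusi]
B Final Vowel Raising: no change — [fotusi]
C Intervocalic Voicing: [fotusi] → [foduzi]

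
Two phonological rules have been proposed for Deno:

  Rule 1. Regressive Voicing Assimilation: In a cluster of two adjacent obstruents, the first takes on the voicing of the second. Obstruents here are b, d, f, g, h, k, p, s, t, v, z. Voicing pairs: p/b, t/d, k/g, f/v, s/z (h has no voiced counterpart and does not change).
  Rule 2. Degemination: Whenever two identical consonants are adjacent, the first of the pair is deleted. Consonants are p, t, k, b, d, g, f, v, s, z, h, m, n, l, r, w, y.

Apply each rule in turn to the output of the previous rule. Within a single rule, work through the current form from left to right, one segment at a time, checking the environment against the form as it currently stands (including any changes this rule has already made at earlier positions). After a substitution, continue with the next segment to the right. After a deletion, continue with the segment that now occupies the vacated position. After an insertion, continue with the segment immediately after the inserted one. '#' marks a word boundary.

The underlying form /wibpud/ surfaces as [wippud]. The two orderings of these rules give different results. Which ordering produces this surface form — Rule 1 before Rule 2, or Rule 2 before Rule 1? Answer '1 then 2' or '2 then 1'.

2 then 1

Order 1 then 2:
  1 Regressive Voicing Assimilation: [wibpud] → [wippud]
  2 Degemination: [wippud] → [wipud]
  result: [wipud]
Order 2 then 1:
  2 Degemination: no change — [wibpud]
  1 Regressive Voicing Assimilation: [wibpud] → [wippud]
  result: [wippud]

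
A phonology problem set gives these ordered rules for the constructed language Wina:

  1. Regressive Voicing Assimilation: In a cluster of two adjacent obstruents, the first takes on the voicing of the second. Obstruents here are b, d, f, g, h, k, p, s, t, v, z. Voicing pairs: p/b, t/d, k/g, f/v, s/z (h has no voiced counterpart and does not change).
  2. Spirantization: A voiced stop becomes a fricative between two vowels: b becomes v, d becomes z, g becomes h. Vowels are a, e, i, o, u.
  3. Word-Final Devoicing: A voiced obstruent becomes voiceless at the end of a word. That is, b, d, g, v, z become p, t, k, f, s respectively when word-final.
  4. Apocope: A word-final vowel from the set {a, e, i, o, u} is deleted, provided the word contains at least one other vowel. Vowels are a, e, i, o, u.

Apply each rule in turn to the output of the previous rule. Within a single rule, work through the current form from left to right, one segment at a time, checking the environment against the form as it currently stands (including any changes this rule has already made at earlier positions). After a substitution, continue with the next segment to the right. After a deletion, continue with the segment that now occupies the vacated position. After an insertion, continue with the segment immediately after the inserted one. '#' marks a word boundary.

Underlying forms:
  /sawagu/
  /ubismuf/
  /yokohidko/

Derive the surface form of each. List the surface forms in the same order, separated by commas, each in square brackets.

[sawah], [uvismuf], [yokohitk]

/sawagu/:
  1 Regressive Voicing Assimilation: no change — [sawagu]
  2 Spirantization: [sawagu] → [sawahu]
  3 Word-Final Devoicing: no change — [sawahu]
  4 Apocope: [sawahu] → [sawah]
/ubismuf/:
  1 Regressive Voicing Assimilation: no change — [ubismuf]
  2 Spirantization: [ubismuf] → [uvismuf]
  3 Word-Final Devoicing: no change — [uvismuf]
  4 Apocope: no change — [uvismuf]
/yokohidko/:
  1 Regressive Voicing Assimilation: [yokohidko] → [yokohitko]
  2 Spirantization: no change — [yokohitko]
  3 Word-Final Devoicing: no change — [yokohitko]
  4 Apocope: [yokohitko] → [yokohitk]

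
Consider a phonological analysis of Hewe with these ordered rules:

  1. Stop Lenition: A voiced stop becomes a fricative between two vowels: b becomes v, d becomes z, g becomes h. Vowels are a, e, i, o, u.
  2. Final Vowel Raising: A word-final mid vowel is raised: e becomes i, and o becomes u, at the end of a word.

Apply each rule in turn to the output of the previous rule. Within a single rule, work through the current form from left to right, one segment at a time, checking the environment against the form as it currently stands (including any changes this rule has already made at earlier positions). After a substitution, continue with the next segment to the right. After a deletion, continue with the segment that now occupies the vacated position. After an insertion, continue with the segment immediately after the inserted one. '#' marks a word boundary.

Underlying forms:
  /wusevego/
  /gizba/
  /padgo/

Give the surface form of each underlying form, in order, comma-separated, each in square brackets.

/wusevego/:
  1 Stop Lenition: [wusevego] → [wuseveho]
  2 Final Vowel Raising: [wuseveho] → [wusevehu]
/gizba/:
  1 Stop Lenition: no change — [gizba]
  2 Final Vowel Raising: no change — [gizba]
/padgo/:
  1 Stop Lenition: no change — [padgo]
  2 Final Vowel Raising: [padgo] → [padgu]

[wusevehu], [gizba], [padgu]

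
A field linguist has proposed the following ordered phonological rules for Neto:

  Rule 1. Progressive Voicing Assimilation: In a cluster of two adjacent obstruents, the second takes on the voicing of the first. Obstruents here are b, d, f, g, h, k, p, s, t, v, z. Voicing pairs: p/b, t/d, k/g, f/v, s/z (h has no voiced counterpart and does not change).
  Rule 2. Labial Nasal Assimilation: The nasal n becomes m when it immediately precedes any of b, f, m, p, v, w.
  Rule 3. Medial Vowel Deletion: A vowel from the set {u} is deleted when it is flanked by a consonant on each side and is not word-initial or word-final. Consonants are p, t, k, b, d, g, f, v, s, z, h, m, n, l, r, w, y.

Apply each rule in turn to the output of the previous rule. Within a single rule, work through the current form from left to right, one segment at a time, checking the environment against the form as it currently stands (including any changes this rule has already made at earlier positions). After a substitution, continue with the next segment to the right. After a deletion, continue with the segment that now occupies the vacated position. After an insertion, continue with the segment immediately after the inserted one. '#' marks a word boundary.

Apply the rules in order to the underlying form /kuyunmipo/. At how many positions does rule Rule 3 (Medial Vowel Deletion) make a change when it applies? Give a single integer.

2

Rule 1 Progressive Voicing Assimilation: no change — [kuyunmipo]
Rule 2 Labial Nasal Assimilation: [kuyunmipo] → [kuyummipo]
Rule 3 Medial Vowel Deletion: [kuyummipo] → [kymmipo]
Rule Rule 3 changed 2 position(s).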